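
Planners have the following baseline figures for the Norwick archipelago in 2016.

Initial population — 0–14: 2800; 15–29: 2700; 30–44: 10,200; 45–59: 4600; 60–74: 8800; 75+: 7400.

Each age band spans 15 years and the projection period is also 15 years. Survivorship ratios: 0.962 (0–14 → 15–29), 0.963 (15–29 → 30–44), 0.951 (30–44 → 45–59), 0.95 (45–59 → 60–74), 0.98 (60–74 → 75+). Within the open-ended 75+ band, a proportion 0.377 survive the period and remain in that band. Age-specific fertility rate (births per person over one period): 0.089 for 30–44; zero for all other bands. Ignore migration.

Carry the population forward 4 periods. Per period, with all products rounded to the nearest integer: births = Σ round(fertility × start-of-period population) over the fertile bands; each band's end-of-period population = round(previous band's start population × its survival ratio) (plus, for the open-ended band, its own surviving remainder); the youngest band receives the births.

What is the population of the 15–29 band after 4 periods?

Call the groups 1 to 6, youngest first.
Period 1.
Births: 10200 × 0.089 = 908
Group 2: 2800 × 0.962 = 2694
Group 3: 2700 × 0.963 = 2600
Group 4: 10200 × 0.951 = 9700
Group 5: 4600 × 0.95 = 4370
Group 6: 8800 × 0.98 + 7400 × 0.377 = 8624 + 2790 = 11414
End of period: [908, 2694, 2600, 9700, 4370, 11414]
Period 2.
Births: 2600 × 0.089 = 231
Group 2: 908 × 0.962 = 873
Group 3: 2694 × 0.963 = 2594
Group 4: 2600 × 0.951 = 2473
Group 5: 9700 × 0.95 = 9215
Group 6: 4370 × 0.98 + 11414 × 0.377 = 4283 + 4303 = 8586
End of period: [231, 873, 2594, 2473, 9215, 8586]
Period 3.
Births: 2594 × 0.089 = 231
Group 2: 231 × 0.962 = 222
Group 3: 873 × 0.963 = 841
Group 4: 2594 × 0.951 = 2467
Group 5: 2473 × 0.95 = 2349
Group 6: 9215 × 0.98 + 8586 × 0.377 = 9031 + 3237 = 12268
End of period: [231, 222, 841, 2467, 2349, 12268]
Period 4.
Births: 841 × 0.089 = 75
Group 2: 231 × 0.962 = 222
Group 3: 222 × 0.963 = 214
Group 4: 841 × 0.951 = 800
Group 5: 2467 × 0.95 = 2344
Group 6: 2349 × 0.98 + 12268 × 0.377 = 2302 + 4625 = 6927
End of period: [75, 222, 214, 800, 2344, 6927]

222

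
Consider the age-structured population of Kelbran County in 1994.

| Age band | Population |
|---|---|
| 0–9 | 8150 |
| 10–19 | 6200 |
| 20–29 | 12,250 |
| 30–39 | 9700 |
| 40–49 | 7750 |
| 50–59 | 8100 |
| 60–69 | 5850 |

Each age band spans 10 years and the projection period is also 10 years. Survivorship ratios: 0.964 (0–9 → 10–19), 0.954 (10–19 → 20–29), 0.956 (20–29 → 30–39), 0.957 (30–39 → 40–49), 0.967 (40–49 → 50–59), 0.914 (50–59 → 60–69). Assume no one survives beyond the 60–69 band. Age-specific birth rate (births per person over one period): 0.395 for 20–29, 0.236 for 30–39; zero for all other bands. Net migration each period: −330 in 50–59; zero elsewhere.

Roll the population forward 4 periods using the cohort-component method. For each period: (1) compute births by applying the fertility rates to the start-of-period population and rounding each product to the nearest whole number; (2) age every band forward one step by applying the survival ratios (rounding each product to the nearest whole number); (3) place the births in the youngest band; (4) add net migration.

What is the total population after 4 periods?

40742

[period 1]
Births: 12250 × 0.395 = 4839 ; 9700 × 0.236 = 2289 ⇒ total 7128
10–19: 8150 × 0.964 = 7857
20–29: 6200 × 0.954 = 5915
30–39: 12250 × 0.956 = 11711
40–49: 9700 × 0.957 = 9283
50–59: 7750 × 0.967 = 7494
60–69: 8100 × 0.914 = 7403
Net migration: 50–59 − 330 → 7164
Population now: 0–9=7128, 10–19=7857, 20–29=5915, 30–39=11711, 40–49=9283, 50–59=7164, 60–69=7403
[period 2]
Births: 5915 × 0.395 = 2336 ; 11711 × 0.236 = 2764 ⇒ total 5100
10–19: 7128 × 0.964 = 6871
20–29: 7857 × 0.954 = 7496
30–39: 5915 × 0.956 = 5655
40–49: 11711 × 0.957 = 11207
50–59: 9283 × 0.967 = 8977
60–69: 7164 × 0.914 = 6548
Net migration: 50–59 − 330 → 8647
Population now: 0–9=5100, 10–19=6871, 20–29=7496, 30–39=5655, 40–49=11207, 50–59=8647, 60–69=6548
[period 3]
Births: 7496 × 0.395 = 2961 ; 5655 × 0.236 = 1335 ⇒ total 4296
10–19: 5100 × 0.964 = 4916
20–29: 6871 × 0.954 = 6555
30–39: 7496 × 0.956 = 7166
40–49: 5655 × 0.957 = 5412
50–59: 11207 × 0.967 = 10837
60–69: 8647 × 0.914 = 7903
Net migration: 50–59 − 330 → 10507
Population now: 0–9=4296, 10–19=4916, 20–29=6555, 30–39=7166, 40–49=5412, 50–59=10507, 60–69=7903
[period 4]
Births: 6555 × 0.395 = 2589 ; 7166 × 0.236 = 1691 ⇒ total 4280
10–19: 4296 × 0.964 = 4141
20–29: 4916 × 0.954 = 4690
30–39: 6555 × 0.956 = 6267
40–49: 7166 × 0.957 = 6858
50–59: 5412 × 0.967 = 5233
60–69: 10507 × 0.914 = 9603
Net migration: 50–59 − 330 → 4903
Population now: 0–9=4280, 10–19=4141, 20–29=4690, 30–39=6267, 40–49=6858, 50–59=4903, 60–69=9603
Total after period 4: 4280 + 4141 + 4690 + 6267 + 6858 + 4903 + 9603 = 40742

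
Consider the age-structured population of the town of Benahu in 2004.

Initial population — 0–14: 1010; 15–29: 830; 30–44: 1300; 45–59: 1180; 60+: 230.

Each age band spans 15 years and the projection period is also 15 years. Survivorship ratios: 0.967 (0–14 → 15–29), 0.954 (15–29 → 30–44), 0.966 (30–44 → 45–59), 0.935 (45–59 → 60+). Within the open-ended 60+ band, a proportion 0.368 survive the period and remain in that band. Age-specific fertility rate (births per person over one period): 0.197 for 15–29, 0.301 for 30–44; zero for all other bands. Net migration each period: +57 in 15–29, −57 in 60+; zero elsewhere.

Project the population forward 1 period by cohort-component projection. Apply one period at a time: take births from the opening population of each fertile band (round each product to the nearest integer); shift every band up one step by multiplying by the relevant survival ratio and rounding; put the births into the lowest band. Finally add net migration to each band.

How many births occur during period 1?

555

— Period 1 —
Births: 830 × 0.197 = 164, 1300 × 0.301 = 391 → total 555
15–29: 1010 × 0.967 = 977
30–44: 830 × 0.954 = 792
45–59: 1300 × 0.966 = 1256
60+: 1180 × 0.935 + 230 × 0.368 = 1103 + 85 = 1188
Net migration: 15–29 + 57 → 1034; 60+ − 57 → 1131
Giving 555 / 1034 / 792 / 1256 / 1131.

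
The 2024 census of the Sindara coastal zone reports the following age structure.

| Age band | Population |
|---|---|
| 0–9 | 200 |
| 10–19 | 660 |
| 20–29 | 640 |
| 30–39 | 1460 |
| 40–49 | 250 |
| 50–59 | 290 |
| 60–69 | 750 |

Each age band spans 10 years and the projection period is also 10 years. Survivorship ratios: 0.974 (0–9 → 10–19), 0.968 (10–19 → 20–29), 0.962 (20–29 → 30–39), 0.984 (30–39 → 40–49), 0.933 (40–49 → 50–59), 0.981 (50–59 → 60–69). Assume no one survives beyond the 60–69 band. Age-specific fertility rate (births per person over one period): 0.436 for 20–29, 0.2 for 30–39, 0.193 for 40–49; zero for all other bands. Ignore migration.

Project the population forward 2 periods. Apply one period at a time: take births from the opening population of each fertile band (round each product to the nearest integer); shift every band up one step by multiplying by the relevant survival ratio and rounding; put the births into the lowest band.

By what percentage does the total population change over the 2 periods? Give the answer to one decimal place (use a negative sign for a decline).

Let group 1 be 0–9 through group 7 = 60–69.
After projecting period 1:
Births: 640 * 0.436 = 279, 1460 * 0.2 = 292, 250 * 0.193 = 48 ⇒ total 619
Group 2: 200 * 0.974 = 195
Group 3: 660 * 0.968 = 639
Group 4: 640 * 0.962 = 616
Group 5: 1460 * 0.984 = 1437
Group 6: 250 * 0.933 = 233
Group 7: 290 * 0.981 = 284
Giving 619 / 195 / 639 / 616 / 1437 / 233 / 284.
After projecting period 2:
Births: 639 * 0.436 = 279, 616 * 0.2 = 123, 1437 * 0.193 = 277 ⇒ total 679
Group 2: 619 * 0.974 = 603
Group 3: 195 * 0.968 = 189
Group 4: 639 * 0.962 = 615
Group 5: 616 * 0.984 = 606
Group 6: 1437 * 0.933 = 1341
Group 7: 233 * 0.981 = 229
Giving 679 / 603 / 189 / 615 / 606 / 1341 / 229.
Total: 4250 → 4262; change = 12; percentage change = 0.3%

0.3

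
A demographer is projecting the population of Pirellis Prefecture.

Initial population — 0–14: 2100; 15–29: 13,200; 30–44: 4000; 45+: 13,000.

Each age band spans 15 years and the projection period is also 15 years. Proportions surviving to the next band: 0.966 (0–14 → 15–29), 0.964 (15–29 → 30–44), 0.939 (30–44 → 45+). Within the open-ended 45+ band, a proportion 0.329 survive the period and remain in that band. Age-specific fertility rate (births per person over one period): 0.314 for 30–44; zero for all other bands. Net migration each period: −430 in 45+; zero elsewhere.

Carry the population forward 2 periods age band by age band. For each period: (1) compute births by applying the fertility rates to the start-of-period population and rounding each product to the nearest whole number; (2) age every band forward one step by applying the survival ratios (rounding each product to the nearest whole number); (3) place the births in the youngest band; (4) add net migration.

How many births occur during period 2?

(Bands numbered youngest = 1 to oldest = 4.)
— Period 1 —
Births: 4000 × 0.314 = 1256
Band 2: 2100 × 0.966 = 2029
Band 3: 13200 × 0.964 = 12725
Band 4: 4000 × 0.939 + 13000 × 0.329 = 3756 + 4277 = 8033
Net migration: Band 4 − 430 → 7603
Population now: 0–14=1256, 15–29=2029, 30–44=12725, 45+=7603
— Period 2 —
Births: 12725 × 0.314 = 3996
Band 2: 1256 × 0.966 = 1213
Band 3: 2029 × 0.964 = 1956
Band 4: 12725 × 0.939 + 7603 × 0.329 = 11949 + 2501 = 14450
Net migration: Band 4 − 430 → 14020
Population now: 0–14=3996, 15–29=1213, 30–44=1956, 45+=14020

3996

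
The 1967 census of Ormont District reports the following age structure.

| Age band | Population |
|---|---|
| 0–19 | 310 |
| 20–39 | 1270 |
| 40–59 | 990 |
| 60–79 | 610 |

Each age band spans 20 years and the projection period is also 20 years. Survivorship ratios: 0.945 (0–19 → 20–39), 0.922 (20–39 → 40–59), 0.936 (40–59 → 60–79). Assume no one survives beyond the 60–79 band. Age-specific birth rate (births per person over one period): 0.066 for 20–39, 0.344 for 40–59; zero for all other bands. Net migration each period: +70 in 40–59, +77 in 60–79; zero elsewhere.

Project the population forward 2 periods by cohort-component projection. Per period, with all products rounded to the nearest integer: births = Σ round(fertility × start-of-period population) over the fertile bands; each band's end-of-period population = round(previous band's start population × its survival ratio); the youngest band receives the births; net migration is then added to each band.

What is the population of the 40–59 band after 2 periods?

Period 1:
Births: 1270 × 0.066 = 84, 990 × 0.344 = 341 → total 425
20–39: 310 × 0.945 = 293
40–59: 1270 × 0.922 = 1171
60–79: 990 × 0.936 = 927
Net migration: 40–59 + 70 → 1241; 60–79 + 77 → 1004
End of period: [425, 293, 1241, 1004]
Period 2:
Births: 293 × 0.066 = 19, 1241 × 0.344 = 427 → total 446
20–39: 425 × 0.945 = 402
40–59: 293 × 0.922 = 270
60–79: 1241 × 0.936 = 1162
Net migration: 40–59 + 70 → 340; 60–79 + 77 → 1239
End of period: [446, 402, 340, 1239]

340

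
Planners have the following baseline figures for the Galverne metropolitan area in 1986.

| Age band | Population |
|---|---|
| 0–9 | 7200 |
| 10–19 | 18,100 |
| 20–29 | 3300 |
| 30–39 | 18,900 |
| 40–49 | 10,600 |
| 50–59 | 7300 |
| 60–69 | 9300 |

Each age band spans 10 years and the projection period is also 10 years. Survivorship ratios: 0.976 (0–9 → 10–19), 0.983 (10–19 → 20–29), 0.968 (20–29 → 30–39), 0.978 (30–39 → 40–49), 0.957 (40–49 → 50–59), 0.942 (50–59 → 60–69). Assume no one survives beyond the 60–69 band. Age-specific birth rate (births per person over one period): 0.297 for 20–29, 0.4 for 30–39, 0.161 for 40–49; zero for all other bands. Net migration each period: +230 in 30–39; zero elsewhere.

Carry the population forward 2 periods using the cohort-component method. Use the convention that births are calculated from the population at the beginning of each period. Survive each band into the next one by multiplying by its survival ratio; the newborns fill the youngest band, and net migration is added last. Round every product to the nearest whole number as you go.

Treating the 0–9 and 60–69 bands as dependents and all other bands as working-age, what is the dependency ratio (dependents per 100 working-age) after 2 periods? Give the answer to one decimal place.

[period 1]
Births: 3300 × 0.297 = 980 ; 18900 × 0.4 = 7560 ; 10600 × 0.161 = 1707 — total 10247
10–19: 7200 × 0.976 = 7027
20–29: 18100 × 0.983 = 17792
30–39: 3300 × 0.968 = 3194
40–49: 18900 × 0.978 = 18484
50–59: 10600 × 0.957 = 10144
60–69: 7300 × 0.942 = 6877
Net migration: 30–39 + 230 → 3424
Giving 10247 / 7027 / 17792 / 3424 / 18484 / 10144 / 6877.
[period 2]
Births: 17792 × 0.297 = 5284 ; 3424 × 0.4 = 1370 ; 18484 × 0.161 = 2976 — total 9630
10–19: 10247 × 0.976 = 10001
20–29: 7027 × 0.983 = 6908
30–39: 17792 × 0.968 = 17223
40–49: 3424 × 0.978 = 3349
50–59: 18484 × 0.957 = 17689
60–69: 10144 × 0.942 = 9556
Net migration: 30–39 + 230 → 17453
Giving 9630 / 10001 / 6908 / 17453 / 3349 / 17689 / 9556.
Dependents (band 0–9 + band 60–69) = 9630 + 9556 = 19186; working-age = 55400; ratio = 19186/55400 × 100 = 34.6

34.6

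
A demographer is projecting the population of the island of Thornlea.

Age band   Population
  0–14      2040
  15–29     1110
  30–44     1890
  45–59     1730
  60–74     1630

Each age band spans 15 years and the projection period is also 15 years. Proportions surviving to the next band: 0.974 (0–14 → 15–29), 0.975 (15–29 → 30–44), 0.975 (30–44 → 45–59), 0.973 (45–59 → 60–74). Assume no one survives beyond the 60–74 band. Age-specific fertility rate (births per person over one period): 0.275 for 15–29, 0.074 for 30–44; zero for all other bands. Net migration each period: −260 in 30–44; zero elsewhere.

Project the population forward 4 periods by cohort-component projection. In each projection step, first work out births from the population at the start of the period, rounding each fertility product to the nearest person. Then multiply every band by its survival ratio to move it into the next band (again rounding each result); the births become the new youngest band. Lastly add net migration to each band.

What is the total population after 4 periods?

2477

— Period 1 —
Births: 1110 * 0.275 = 305 ; 1890 * 0.074 = 140 → total 445
15–29: 2040 * 0.974 = 1987
30–44: 1110 * 0.975 = 1082
45–59: 1890 * 0.975 = 1843
60–74: 1730 * 0.973 = 1683
Net migration: 30–44 − 260 → 822
Giving 445 / 1987 / 822 / 1843 / 1683.
— Period 2 —
Births: 1987 * 0.275 = 546 ; 822 * 0.074 = 61 → total 607
15–29: 445 * 0.974 = 433
30–44: 1987 * 0.975 = 1937
45–59: 822 * 0.975 = 801
60–74: 1843 * 0.973 = 1793
Net migration: 30–44 − 260 → 1677
Giving 607 / 433 / 1677 / 801 / 1793.
— Period 3 —
Births: 433 * 0.275 = 119 ; 1677 * 0.074 = 124 → total 243
15–29: 607 * 0.974 = 591
30–44: 433 * 0.975 = 422
45–59: 1677 * 0.975 = 1635
60–74: 801 * 0.973 = 779
Net migration: 30–44 − 260 → 162
Giving 243 / 591 / 162 / 1635 / 779.
— Period 4 —
Births: 591 * 0.275 = 163 ; 162 * 0.074 = 12 → total 175
15–29: 243 * 0.974 = 237
30–44: 591 * 0.975 = 576
45–59: 162 * 0.975 = 158
60–74: 1635 * 0.973 = 1591
Net migration: 30–44 − 260 → 316
Giving 175 / 237 / 316 / 158 / 1591.
Total after period 4: 175 + 237 + 316 + 158 + 1591 = 2477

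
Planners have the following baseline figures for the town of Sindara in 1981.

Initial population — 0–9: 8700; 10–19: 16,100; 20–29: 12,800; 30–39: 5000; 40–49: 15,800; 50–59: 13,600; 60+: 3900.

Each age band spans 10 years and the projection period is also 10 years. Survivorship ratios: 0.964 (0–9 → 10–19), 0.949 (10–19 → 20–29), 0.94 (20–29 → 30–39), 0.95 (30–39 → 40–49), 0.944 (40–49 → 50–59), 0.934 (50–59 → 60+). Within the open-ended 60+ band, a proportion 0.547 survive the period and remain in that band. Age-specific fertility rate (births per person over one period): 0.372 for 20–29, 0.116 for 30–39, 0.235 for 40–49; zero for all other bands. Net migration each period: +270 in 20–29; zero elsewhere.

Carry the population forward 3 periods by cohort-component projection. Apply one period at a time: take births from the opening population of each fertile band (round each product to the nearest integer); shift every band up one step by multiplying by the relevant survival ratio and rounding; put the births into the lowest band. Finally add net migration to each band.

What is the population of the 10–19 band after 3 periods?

7997

[period 1]
Births: 12800 × 0.372 = 4762  |  5000 × 0.116 = 580  |  15800 × 0.235 = 3713 → total 9055
10–19: 8700 × 0.964 = 8387
20–29: 16100 × 0.949 = 15279
30–39: 12800 × 0.94 = 12032
40–49: 5000 × 0.95 = 4750
50–59: 15800 × 0.944 = 14915
60+: 13600 × 0.934 + 3900 × 0.547 = 12702 + 2133 = 14835
Net migration: 20–29 + 270 → 15549
Giving 9055 / 8387 / 15549 / 12032 / 4750 / 14915 / 14835.
[period 2]
Births: 15549 × 0.372 = 5784  |  12032 × 0.116 = 1396  |  4750 × 0.235 = 1116 → total 8296
10–19: 9055 × 0.964 = 8729
20–29: 8387 × 0.949 = 7959
30–39: 15549 × 0.94 = 14616
40–49: 12032 × 0.95 = 11430
50–59: 4750 × 0.944 = 4484
60+: 14915 × 0.934 + 14835 × 0.547 = 13931 + 8115 = 22046
Net migration: 20–29 + 270 → 8229
Giving 8296 / 8729 / 8229 / 14616 / 11430 / 4484 / 22046.
[period 3]
Births: 8229 × 0.372 = 3061  |  14616 × 0.116 = 1695  |  11430 × 0.235 = 2686 → total 7442
10–19: 8296 × 0.964 = 7997
20–29: 8729 × 0.949 = 8284
30–39: 8229 × 0.94 = 7735
40–49: 14616 × 0.95 = 13885
50–59: 11430 × 0.944 = 10790
60+: 4484 × 0.934 + 22046 × 0.547 = 4188 + 12059 = 16247
Net migration: 20–29 + 270 → 8554
Giving 7442 / 7997 / 8554 / 7735 / 13885 / 10790 / 16247.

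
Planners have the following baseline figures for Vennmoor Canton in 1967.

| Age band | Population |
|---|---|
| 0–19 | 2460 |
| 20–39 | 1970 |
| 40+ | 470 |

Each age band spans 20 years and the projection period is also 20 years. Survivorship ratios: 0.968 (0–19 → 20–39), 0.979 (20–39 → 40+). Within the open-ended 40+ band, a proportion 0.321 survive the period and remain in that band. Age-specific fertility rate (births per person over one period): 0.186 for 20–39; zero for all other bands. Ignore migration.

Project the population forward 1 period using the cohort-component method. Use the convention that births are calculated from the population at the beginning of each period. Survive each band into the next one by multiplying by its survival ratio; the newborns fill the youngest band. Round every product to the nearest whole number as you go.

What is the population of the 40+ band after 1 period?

2080

(Bands numbered youngest = 1 to oldest = 3.)
[period 1]
Births: 1970 * 0.186 = 366
Band 2: 2460 * 0.968 = 2381
Band 3: 1970 * 0.979 + 470 * 0.321 = 1929 + 151 = 2080
Giving 366 / 2381 / 2080.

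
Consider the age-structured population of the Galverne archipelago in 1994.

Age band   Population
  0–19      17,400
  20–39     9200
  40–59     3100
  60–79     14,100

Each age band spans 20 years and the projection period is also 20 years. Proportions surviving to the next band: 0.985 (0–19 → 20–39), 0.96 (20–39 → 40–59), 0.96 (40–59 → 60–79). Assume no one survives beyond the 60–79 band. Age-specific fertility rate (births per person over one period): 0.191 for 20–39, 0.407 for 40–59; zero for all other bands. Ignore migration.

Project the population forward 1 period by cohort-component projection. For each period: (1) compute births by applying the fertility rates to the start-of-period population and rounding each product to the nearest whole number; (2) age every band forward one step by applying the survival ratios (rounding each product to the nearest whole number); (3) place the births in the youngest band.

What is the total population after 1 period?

[period 1]
Births: 9200 × 0.191 = 1757 ; 3100 × 0.407 = 1262 — total 3019
20–39: 17400 × 0.985 = 17139
40–59: 9200 × 0.96 = 8832
60–79: 3100 × 0.96 = 2976
End of period: [3019, 17139, 8832, 2976]
Total after period 1: 3019 + 17139 + 8832 + 2976 = 31966

31966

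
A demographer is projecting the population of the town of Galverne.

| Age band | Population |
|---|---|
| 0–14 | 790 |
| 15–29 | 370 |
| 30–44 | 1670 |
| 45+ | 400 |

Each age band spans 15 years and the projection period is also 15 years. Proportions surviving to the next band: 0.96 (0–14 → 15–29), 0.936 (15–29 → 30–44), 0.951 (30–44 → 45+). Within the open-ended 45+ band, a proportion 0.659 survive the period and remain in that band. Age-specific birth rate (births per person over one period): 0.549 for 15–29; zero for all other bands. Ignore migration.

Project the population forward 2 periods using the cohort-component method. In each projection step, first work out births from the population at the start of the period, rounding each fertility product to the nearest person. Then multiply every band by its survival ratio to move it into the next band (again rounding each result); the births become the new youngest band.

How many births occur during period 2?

416

Period 1.
Births: 370 × 0.549 = 203
15–29: 790 × 0.96 = 758
30–44: 370 × 0.936 = 346
45+: 1670 × 0.951 + 400 × 0.659 = 1588 + 264 = 1852
Population now: 0–14=203, 15–29=758, 30–44=346, 45+=1852
Period 2.
Births: 758 × 0.549 = 416
15–29: 203 × 0.96 = 195
30–44: 758 × 0.936 = 709
45+: 346 × 0.951 + 1852 × 0.659 = 329 + 1220 = 1549
Population now: 0–14=416, 15–29=195, 30–44=709, 45+=1549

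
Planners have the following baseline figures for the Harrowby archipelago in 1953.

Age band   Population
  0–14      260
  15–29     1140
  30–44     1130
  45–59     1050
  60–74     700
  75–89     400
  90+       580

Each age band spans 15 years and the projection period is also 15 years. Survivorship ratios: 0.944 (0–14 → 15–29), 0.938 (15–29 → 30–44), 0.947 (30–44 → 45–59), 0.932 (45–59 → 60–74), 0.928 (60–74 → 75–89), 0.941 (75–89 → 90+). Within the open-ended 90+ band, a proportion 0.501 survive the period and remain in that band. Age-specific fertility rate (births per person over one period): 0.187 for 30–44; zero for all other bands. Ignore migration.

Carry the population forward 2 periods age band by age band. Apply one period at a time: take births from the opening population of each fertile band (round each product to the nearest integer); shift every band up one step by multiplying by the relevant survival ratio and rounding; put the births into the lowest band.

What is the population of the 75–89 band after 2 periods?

Numbering the bands 1..7 from youngest to oldest:
After projecting period 1:
Births: 1130 × 0.187 = 211
Band 2: 260 × 0.944 = 245
Band 3: 1140 × 0.938 = 1069
Band 4: 1130 × 0.947 = 1070
Band 5: 1050 × 0.932 = 979
Band 6: 700 × 0.928 = 650
Band 7: 400 × 0.941 + 580 × 0.501 = 376 + 291 = 667
→ [211, 245, 1069, 1070, 979, 650, 667]
After projecting period 2:
Births: 1069 × 0.187 = 200
Band 2: 211 × 0.944 = 199
Band 3: 245 × 0.938 = 230
Band 4: 1069 × 0.947 = 1012
Band 5: 1070 × 0.932 = 997
Band 6: 979 × 0.928 = 909
Band 7: 650 × 0.941 + 667 × 0.501 = 612 + 334 = 946
→ [200, 199, 230, 1012, 997, 909, 946]

909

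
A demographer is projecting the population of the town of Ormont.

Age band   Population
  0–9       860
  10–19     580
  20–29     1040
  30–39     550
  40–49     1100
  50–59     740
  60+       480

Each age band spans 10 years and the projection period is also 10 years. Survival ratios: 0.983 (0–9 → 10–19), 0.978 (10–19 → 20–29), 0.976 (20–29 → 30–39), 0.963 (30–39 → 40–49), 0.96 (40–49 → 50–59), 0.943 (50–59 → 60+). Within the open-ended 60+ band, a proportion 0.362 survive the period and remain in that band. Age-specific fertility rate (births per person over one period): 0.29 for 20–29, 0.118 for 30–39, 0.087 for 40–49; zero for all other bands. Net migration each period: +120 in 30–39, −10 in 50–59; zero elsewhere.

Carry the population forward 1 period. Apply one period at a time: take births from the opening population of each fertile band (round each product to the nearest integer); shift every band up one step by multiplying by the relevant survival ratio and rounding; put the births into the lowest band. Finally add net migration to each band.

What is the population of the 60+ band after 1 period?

872

Period 1.
Births: 1040 × 0.29 = 302, 550 × 0.118 = 65, 1100 × 0.087 = 96 → total 463
10–19: 860 × 0.983 = 845
20–29: 580 × 0.978 = 567
30–39: 1040 × 0.976 = 1015
40–49: 550 × 0.963 = 530
50–59: 1100 × 0.96 = 1056
60+: 740 × 0.943 + 480 × 0.362 = 698 + 174 = 872
Net migration: 30–39 + 120 → 1135; 50–59 − 10 → 1046
→ [463, 845, 567, 1135, 530, 1046, 872]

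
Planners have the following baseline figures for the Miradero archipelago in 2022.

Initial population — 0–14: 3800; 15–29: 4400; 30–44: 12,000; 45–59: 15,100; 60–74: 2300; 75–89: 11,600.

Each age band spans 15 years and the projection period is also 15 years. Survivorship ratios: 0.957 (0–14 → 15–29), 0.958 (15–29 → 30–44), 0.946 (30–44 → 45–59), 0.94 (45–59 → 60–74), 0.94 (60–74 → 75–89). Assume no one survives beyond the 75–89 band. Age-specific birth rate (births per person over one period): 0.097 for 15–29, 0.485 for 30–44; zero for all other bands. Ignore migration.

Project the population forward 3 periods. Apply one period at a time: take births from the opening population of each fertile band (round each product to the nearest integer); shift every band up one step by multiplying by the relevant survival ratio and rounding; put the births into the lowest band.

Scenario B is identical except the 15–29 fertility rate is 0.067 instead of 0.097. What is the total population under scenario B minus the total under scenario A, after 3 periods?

-413

Period 1.
Births: 4400 × 0.097 = 427  |  12000 × 0.485 = 5820 ⇒ total 6247
15–29: 3800 × 0.957 = 3637
30–44: 4400 × 0.958 = 4215
45–59: 12000 × 0.946 = 11352
60–74: 15100 × 0.94 = 14194
75–89: 2300 × 0.94 = 2162
Giving 6247 / 3637 / 4215 / 11352 / 14194 / 2162.
Period 2.
Births: 3637 × 0.097 = 353  |  4215 × 0.485 = 2044 ⇒ total 2397
15–29: 6247 × 0.957 = 5978
30–44: 3637 × 0.958 = 3484
45–59: 4215 × 0.946 = 3987
60–74: 11352 × 0.94 = 10671
75–89: 14194 × 0.94 = 13342
Giving 2397 / 5978 / 3484 / 3987 / 10671 / 13342.
Period 3.
Births: 5978 × 0.097 = 580  |  3484 × 0.485 = 1690 ⇒ total 2270
15–29: 2397 × 0.957 = 2294
30–44: 5978 × 0.958 = 5727
45–59: 3484 × 0.946 = 3296
60–74: 3987 × 0.94 = 3748
75–89: 10671 × 0.94 = 10031
Giving 2270 / 2294 / 5727 / 3296 / 3748 / 10031.
Scenario A total after 3 periods: 27366
Scenario B projection —
Period 1.
Births: 4400 × 0.067 = 295  |  12000 × 0.485 = 5820 ⇒ total 6115
15–29: 3800 × 0.957 = 3637
30–44: 4400 × 0.958 = 4215
45–59: 12000 × 0.946 = 11352
60–74: 15100 × 0.94 = 14194
75–89: 2300 × 0.94 = 2162
Giving 6115 / 3637 / 4215 / 11352 / 14194 / 2162.
Period 2.
Births: 3637 × 0.067 = 244  |  4215 × 0.485 = 2044 ⇒ total 2288
15–29: 6115 × 0.957 = 5852
30–44: 3637 × 0.958 = 3484
45–59: 4215 × 0.946 = 3987
60–74: 11352 × 0.94 = 10671
75–89: 14194 × 0.94 = 13342
Giving 2288 / 5852 / 3484 / 3987 / 10671 / 13342.
Period 3.
Births: 5852 × 0.067 = 392  |  3484 × 0.485 = 1690 ⇒ total 2082
15–29: 2288 × 0.957 = 2190
30–44: 5852 × 0.958 = 5606
45–59: 3484 × 0.946 = 3296
60–74: 3987 × 0.94 = 3748
75–89: 10671 × 0.94 = 10031
Giving 2082 / 2190 / 5606 / 3296 / 3748 / 10031.
Scenario B total after 3 periods: 26953
Difference B − A = 26953 − 27366 = -413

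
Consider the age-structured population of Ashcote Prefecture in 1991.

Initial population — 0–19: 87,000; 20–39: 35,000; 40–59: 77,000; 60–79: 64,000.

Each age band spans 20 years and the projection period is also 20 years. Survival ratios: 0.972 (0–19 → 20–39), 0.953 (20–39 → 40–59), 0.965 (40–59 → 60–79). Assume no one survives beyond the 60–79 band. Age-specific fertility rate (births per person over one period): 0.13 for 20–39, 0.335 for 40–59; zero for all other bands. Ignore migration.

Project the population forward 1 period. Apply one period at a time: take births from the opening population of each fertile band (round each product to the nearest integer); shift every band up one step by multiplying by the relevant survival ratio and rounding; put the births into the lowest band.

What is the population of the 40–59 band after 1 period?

Call the groups 1 to 4, youngest first.
— Period 1 —
Births: 35000 * 0.13 = 4550  |  77000 * 0.335 = 25795 → 30345
Group 2: 87000 * 0.972 = 84564
Group 3: 35000 * 0.953 = 33355
Group 4: 77000 * 0.965 = 74305
Population now: 0–19=30345, 20–39=84564, 40–59=33355, 60–79=74305

33355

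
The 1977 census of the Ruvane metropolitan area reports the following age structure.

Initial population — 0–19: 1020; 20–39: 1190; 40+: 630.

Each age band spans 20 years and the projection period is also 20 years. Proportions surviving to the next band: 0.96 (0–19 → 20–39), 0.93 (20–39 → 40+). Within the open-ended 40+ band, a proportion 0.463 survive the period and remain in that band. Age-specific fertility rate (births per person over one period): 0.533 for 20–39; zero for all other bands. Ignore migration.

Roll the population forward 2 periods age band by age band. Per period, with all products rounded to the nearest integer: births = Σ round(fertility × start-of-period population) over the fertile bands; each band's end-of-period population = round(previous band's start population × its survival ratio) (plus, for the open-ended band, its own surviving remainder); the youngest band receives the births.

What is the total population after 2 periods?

Period 1.
Births: 1190 × 0.533 = 634
20–39: 1020 × 0.96 = 979
40+: 1190 × 0.93 + 630 × 0.463 = 1107 + 292 = 1399
Giving 634 / 979 / 1399.
Period 2.
Births: 979 × 0.533 = 522
20–39: 634 × 0.96 = 609
40+: 979 × 0.93 + 1399 × 0.463 = 910 + 648 = 1558
Giving 522 / 609 / 1558.
Total after period 2: 522 + 609 + 1558 = 2689

2689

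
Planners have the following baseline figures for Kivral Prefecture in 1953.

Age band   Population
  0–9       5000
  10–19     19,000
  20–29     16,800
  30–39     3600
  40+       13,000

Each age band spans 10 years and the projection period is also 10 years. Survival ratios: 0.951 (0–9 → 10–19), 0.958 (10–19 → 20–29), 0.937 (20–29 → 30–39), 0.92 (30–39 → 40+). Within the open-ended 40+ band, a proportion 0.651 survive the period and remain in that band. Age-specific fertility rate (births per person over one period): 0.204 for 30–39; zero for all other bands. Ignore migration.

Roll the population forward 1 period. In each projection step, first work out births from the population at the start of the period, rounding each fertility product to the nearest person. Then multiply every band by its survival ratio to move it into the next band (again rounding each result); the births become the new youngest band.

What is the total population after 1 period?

After projecting period 1:
Births: 3600 * 0.204 = 734
10–19: 5000 * 0.951 = 4755
20–29: 19000 * 0.958 = 18202
30–39: 16800 * 0.937 = 15742
40+: 3600 * 0.92 + 13000 * 0.651 = 3312 + 8463 = 11775
→ [734, 4755, 18202, 15742, 11775]
Total after period 1: 734 + 4755 + 18202 + 15742 + 11775 = 51208

51208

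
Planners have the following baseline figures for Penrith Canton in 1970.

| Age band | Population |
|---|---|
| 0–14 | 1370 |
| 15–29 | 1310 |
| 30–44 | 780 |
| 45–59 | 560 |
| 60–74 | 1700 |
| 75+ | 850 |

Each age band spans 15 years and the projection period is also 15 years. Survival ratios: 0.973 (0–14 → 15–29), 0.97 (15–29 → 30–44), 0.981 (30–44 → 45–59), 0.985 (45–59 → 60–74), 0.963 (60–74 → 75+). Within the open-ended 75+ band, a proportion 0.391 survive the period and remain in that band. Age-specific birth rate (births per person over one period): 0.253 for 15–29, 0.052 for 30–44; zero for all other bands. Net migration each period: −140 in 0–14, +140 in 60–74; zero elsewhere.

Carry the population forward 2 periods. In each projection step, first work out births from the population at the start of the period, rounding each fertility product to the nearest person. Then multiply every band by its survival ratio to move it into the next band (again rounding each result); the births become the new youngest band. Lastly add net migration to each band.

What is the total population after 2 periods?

[period 1]
Births: 1310 * 0.253 = 331, 780 * 0.052 = 41 — total 372
15–29: 1370 * 0.973 = 1333
30–44: 1310 * 0.97 = 1271
45–59: 780 * 0.981 = 765
60–74: 560 * 0.985 = 552
75+: 1700 * 0.963 + 850 * 0.391 = 1637 + 332 = 1969
Net migration: 0–14 − 140 → 232; 60–74 + 140 → 692
→ [232, 1333, 1271, 765, 692, 1969]
[period 2]
Births: 1333 * 0.253 = 337, 1271 * 0.052 = 66 — total 403
15–29: 232 * 0.973 = 226
30–44: 1333 * 0.97 = 1293
45–59: 1271 * 0.981 = 1247
60–74: 765 * 0.985 = 754
75+: 692 * 0.963 + 1969 * 0.391 = 666 + 770 = 1436
Net migration: 0–14 − 140 → 263; 60–74 + 140 → 894
→ [263, 226, 1293, 1247, 894, 1436]
Total after period 2: 263 + 226 + 1293 + 1247 + 894 + 1436 = 5359

5359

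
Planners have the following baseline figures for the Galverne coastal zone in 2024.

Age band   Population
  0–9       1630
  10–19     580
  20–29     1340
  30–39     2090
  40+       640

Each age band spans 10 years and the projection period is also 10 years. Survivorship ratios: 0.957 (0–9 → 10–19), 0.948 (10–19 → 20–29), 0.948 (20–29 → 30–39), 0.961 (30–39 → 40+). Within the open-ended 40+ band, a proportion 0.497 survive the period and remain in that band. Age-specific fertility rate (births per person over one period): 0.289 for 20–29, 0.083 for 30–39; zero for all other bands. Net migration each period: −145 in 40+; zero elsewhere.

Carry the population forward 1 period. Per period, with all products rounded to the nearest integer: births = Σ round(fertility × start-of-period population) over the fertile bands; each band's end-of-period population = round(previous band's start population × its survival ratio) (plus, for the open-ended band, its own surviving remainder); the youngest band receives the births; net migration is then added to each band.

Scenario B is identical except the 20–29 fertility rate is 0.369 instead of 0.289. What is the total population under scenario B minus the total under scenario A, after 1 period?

107

Period 1.
Births: 1340 × 0.289 = 387  |  2090 × 0.083 = 173 → 560
10–19: 1630 × 0.957 = 1560
20–29: 580 × 0.948 = 550
30–39: 1340 × 0.948 = 1270
40+: 2090 × 0.961 + 640 × 0.497 = 2008 + 318 = 2326
Net migration: 40+ − 145 → 2181
End of period: [560, 1560, 550, 1270, 2181]
Scenario A total after 1 period: 6121
Scenario B projection —
Period 1.
Births: 1340 × 0.369 = 494  |  2090 × 0.083 = 173 → 667
10–19: 1630 × 0.957 = 1560
20–29: 580 × 0.948 = 550
30–39: 1340 × 0.948 = 1270
40+: 2090 × 0.961 + 640 × 0.497 = 2008 + 318 = 2326
Net migration: 40+ − 145 → 2181
End of period: [667, 1560, 550, 1270, 2181]
Scenario B total after 1 period: 6228
Difference B − A = 6228 − 6121 = 107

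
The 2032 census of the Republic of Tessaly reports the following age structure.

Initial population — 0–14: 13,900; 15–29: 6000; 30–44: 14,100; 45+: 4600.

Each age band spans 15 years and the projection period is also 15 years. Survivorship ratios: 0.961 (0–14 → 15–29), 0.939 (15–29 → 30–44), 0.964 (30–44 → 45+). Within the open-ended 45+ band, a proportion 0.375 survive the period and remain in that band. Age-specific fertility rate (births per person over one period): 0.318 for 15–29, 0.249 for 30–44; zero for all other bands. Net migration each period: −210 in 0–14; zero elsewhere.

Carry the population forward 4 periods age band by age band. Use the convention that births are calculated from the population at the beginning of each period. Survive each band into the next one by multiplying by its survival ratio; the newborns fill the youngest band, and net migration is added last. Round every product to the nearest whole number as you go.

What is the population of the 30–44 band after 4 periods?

Period 1:
Births: 6000 * 0.318 = 1908  |  14100 * 0.249 = 3511 — total 5419
15–29: 13900 * 0.961 = 13358
30–44: 6000 * 0.939 = 5634
45+: 14100 * 0.964 + 4600 * 0.375 = 13592 + 1725 = 15317
Net migration: 0–14 − 210 → 5209
End of period: [5209, 13358, 5634, 15317]
Period 2:
Births: 13358 * 0.318 = 4248  |  5634 * 0.249 = 1403 — total 5651
15–29: 5209 * 0.961 = 5006
30–44: 13358 * 0.939 = 12543
45+: 5634 * 0.964 + 15317 * 0.375 = 5431 + 5744 = 11175
Net migration: 0–14 − 210 → 5441
End of period: [5441, 5006, 12543, 11175]
Period 3:
Births: 5006 * 0.318 = 1592  |  12543 * 0.249 = 3123 — total 4715
15–29: 5441 * 0.961 = 5229
30–44: 5006 * 0.939 = 4701
45+: 12543 * 0.964 + 11175 * 0.375 = 12091 + 4191 = 16282
Net migration: 0–14 − 210 → 4505
End of period: [4505, 5229, 4701, 16282]
Period 4:
Births: 5229 * 0.318 = 1663  |  4701 * 0.249 = 1171 — total 2834
15–29: 4505 * 0.961 = 4329
30–44: 5229 * 0.939 = 4910
45+: 4701 * 0.964 + 16282 * 0.375 = 4532 + 6106 = 10638
Net migration: 0–14 − 210 → 2624
End of period: [2624, 4329, 4910, 10638]

4910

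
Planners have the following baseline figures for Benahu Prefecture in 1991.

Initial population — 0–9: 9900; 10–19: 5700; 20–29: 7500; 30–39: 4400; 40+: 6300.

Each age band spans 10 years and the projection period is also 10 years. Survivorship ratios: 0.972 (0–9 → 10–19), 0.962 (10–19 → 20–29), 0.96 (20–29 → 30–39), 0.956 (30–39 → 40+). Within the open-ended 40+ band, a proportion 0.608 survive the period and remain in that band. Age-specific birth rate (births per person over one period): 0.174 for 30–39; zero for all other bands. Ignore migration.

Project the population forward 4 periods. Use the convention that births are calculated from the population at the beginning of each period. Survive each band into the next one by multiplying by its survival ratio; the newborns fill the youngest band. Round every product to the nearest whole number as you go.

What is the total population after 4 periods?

Period 1.
Births: 4400 × 0.174 = 766
10–19: 9900 × 0.972 = 9623
20–29: 5700 × 0.962 = 5483
30–39: 7500 × 0.96 = 7200
40+: 4400 × 0.956 + 6300 × 0.608 = 4206 + 3830 = 8036
End of period: [766, 9623, 5483, 7200, 8036]
Period 2.
Births: 7200 × 0.174 = 1253
10–19: 766 × 0.972 = 745
20–29: 9623 × 0.962 = 9257
30–39: 5483 × 0.96 = 5264
40+: 7200 × 0.956 + 8036 × 0.608 = 6883 + 4886 = 11769
End of period: [1253, 745, 9257, 5264, 11769]
Period 3.
Births: 5264 × 0.174 = 916
10–19: 1253 × 0.972 = 1218
20–29: 745 × 0.962 = 717
30–39: 9257 × 0.96 = 8887
40+: 5264 × 0.956 + 11769 × 0.608 = 5032 + 7156 = 12188
End of period: [916, 1218, 717, 8887, 12188]
Period 4.
Births: 8887 × 0.174 = 1546
10–19: 916 × 0.972 = 890
20–29: 1218 × 0.962 = 1172
30–39: 717 × 0.96 = 688
40+: 8887 × 0.956 + 12188 × 0.608 = 8496 + 7410 = 15906
End of period: [1546, 890, 1172, 688, 15906]
Total after period 4: 1546 + 890 + 1172 + 688 + 15906 = 20202

20202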